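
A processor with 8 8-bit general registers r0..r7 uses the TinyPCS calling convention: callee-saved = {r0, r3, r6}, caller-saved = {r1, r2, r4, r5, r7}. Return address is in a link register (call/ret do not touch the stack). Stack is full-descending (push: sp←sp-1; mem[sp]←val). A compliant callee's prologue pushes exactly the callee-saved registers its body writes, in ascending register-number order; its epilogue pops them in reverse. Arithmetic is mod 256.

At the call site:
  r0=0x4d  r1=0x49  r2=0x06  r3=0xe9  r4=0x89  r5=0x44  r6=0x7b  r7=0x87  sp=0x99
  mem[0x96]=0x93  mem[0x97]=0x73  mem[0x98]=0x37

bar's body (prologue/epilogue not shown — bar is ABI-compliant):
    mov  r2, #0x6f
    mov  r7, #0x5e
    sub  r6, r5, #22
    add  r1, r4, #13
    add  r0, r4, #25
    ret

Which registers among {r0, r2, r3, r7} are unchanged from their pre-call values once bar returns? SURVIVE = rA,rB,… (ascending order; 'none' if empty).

SURVIVE = r0,r3

prologue: push r0 → mem[0x98]=0x4d, sp=0x98
prologue: push r6 → mem[0x97]=0x7b, sp=0x97
body[0] mov  r2, #0x6f → r2=0x6f
body[1] mov  r7, #0x5e → r7=0x5e
body[2] sub  r6, r5, #22 → r6=0x2e
body[3] add  r1, r4, #13 → r1=0x96
body[4] add  r0, r4, #25 → r0=0xa2
epilogue: pop r6=0x7b, sp=0x98
epilogue: pop r0=0x4d, sp=0x99
r0: callee-saved, written=True
r2: caller-saved, written=True
r3: callee-saved, written=False
r7: caller-saved, written=True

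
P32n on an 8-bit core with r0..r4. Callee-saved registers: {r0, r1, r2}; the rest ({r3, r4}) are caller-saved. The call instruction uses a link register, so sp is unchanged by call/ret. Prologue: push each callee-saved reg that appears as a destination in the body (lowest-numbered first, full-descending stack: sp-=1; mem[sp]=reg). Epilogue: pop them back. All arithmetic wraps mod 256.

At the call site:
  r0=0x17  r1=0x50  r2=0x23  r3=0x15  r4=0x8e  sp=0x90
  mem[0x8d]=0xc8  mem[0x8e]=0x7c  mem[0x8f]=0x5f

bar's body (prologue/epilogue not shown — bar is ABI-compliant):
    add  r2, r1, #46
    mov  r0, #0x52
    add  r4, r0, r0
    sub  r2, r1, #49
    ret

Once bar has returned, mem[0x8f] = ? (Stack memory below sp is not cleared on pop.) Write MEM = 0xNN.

prologue: push r0 → mem[0x8f]=0x17, sp=0x8f
prologue: push r2 → mem[0x8e]=0x23, sp=0x8e
body[0] add  r2, r1, #46 → r2=0x7e
body[1] mov  r0, #0x52 → r0=0x52
body[2] add  r4, r0, r0 → r4=0xa4
body[3] sub  r2, r1, #49 → r2=0x1f
epilogue: pop r2=0x23, sp=0x8f
epilogue: pop r0=0x17, sp=0x90
prologue pushed ['r0', 'r2'] at ['0x8f', '0x8e']

MEM = 0x17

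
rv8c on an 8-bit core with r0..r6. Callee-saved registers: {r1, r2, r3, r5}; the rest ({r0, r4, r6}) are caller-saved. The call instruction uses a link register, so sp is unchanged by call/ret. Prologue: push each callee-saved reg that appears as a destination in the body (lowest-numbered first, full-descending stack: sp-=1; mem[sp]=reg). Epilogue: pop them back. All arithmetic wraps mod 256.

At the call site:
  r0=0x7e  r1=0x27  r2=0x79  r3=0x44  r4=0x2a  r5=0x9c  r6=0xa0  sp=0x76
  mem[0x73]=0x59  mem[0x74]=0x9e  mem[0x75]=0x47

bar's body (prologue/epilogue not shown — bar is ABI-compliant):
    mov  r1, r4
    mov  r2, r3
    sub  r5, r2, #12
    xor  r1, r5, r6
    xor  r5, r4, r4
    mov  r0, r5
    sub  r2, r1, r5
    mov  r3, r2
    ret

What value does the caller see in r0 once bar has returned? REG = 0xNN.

prologue: push r1 → mem[0x75]=0x27, sp=0x75
prologue: push r2 → mem[0x74]=0x79, sp=0x74
prologue: push r3 → mem[0x73]=0x44, sp=0x73
prologue: push r5 → mem[0x72]=0x9c, sp=0x72
body[0] mov  r1, r4 → r1=0x2a
body[1] mov  r2, r3 → r2=0x44
body[2] sub  r5, r2, #12 → r5=0x38
body[3] xor  r1, r5, r6 → r1=0x98
body[4] xor  r5, r4, r4 → r5=0x00
body[5] mov  r0, r5 → r0=0x00
body[6] sub  r2, r1, r5 → r2=0x98
body[7] mov  r3, r2 → r3=0x98
epilogue: pop r5=0x9c, sp=0x73
epilogue: pop r3=0x44, sp=0x74
epilogue: pop r2=0x79, sp=0x75
epilogue: pop r1=0x27, sp=0x76
r0 is caller-saved → body value

REG = 0x00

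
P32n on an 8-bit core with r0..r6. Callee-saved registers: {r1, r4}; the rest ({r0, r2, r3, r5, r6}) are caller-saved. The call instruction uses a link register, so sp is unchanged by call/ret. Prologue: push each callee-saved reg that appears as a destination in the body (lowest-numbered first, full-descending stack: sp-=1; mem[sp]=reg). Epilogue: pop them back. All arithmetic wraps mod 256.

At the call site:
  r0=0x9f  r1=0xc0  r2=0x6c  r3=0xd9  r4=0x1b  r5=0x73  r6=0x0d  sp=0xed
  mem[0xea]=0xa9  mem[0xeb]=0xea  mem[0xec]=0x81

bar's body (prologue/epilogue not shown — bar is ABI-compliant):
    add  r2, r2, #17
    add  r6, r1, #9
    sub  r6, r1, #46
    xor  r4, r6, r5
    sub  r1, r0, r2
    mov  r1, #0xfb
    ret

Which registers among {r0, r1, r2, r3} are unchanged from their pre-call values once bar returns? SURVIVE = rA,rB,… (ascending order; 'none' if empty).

SURVIVE = r0,r1,r3

prologue: push r1 → mem[0xec]=0xc0, sp=0xec
prologue: push r4 → mem[0xeb]=0x1b, sp=0xeb
body[0] add  r2, r2, #17 → r2=0x7d
body[1] add  r6, r1, #9 → r6=0xc9
body[2] sub  r6, r1, #46 → r6=0x92
body[3] xor  r4, r6, r5 → r4=0xe1
body[4] sub  r1, r0, r2 → r1=0x22
body[5] mov  r1, #0xfb → r1=0xfb
epilogue: pop r4=0x1b, sp=0xec
epilogue: pop r1=0xc0, sp=0xed
r0: caller-saved, written=False
r1: callee-saved, written=True
r2: caller-saved, written=True
r3: caller-saved, written=False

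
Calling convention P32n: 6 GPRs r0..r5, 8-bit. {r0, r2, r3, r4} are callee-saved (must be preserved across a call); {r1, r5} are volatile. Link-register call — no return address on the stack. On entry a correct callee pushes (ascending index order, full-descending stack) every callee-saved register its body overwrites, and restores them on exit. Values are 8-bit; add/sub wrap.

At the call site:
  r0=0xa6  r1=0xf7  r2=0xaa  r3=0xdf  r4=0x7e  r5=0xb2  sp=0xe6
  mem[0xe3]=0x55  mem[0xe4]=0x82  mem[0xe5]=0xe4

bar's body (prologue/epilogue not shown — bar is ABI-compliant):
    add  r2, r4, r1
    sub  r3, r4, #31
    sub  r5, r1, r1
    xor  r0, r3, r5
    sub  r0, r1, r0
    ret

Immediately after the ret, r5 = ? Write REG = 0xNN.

REG = 0x00

prologue: push r0 -> mem[0xe5]=0xa6, sp=0xe5
prologue: push r2 -> mem[0xe4]=0xaa, sp=0xe4
prologue: push r3 -> mem[0xe3]=0xdf, sp=0xe3
body[0] add  r2, r4, r1 -> r2=0x75
body[1] sub  r3, r4, #31 -> r3=0x5f
body[2] sub  r5, r1, r1 -> r5=0x00
body[3] xor  r0, r3, r5 -> r0=0x5f
body[4] sub  r0, r1, r0 -> r0=0x98
epilogue: pop r3=0xdf, sp=0xe4
epilogue: pop r2=0xaa, sp=0xe5
epilogue: pop r0=0xa6, sp=0xe6
r5 is caller-saved -> body value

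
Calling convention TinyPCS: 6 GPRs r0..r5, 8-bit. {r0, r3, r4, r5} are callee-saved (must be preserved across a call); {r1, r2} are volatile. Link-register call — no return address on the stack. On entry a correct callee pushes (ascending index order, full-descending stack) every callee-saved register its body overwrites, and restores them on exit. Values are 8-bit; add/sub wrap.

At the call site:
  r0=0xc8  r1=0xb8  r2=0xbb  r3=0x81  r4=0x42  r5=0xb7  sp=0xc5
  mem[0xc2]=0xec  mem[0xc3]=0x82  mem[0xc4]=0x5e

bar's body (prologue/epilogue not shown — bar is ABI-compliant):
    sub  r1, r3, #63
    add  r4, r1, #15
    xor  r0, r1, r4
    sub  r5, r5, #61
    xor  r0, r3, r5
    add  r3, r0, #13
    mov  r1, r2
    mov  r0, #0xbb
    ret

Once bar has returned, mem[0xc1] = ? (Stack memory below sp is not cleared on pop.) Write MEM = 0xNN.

prologue: push r0 → mem[0xc4]=0xc8, sp=0xc4
prologue: push r3 → mem[0xc3]=0x81, sp=0xc3
prologue: push r4 → mem[0xc2]=0x42, sp=0xc2
prologue: push r5 → mem[0xc1]=0xb7, sp=0xc1
body[0] sub  r1, r3, #63 → r1=0x42
body[1] add  r4, r1, #15 → r4=0x51
body[2] xor  r0, r1, r4 → r0=0x13
body[3] sub  r5, r5, #61 → r5=0x7a
body[4] xor  r0, r3, r5 → r0=0xfb
body[5] add  r3, r0, #13 → r3=0x08
body[6] mov  r1, r2 → r1=0xbb
body[7] mov  r0, #0xbb → r0=0xbb
epilogue: pop r5=0xb7, sp=0xc2
epilogue: pop r4=0x42, sp=0xc3
epilogue: pop r3=0x81, sp=0xc4
epilogue: pop r0=0xc8, sp=0xc5
prologue pushed ['r0', 'r3', 'r4', 'r5'] at ['0xc4', '0xc3', '0xc2', '0xc1']

MEM = 0xb7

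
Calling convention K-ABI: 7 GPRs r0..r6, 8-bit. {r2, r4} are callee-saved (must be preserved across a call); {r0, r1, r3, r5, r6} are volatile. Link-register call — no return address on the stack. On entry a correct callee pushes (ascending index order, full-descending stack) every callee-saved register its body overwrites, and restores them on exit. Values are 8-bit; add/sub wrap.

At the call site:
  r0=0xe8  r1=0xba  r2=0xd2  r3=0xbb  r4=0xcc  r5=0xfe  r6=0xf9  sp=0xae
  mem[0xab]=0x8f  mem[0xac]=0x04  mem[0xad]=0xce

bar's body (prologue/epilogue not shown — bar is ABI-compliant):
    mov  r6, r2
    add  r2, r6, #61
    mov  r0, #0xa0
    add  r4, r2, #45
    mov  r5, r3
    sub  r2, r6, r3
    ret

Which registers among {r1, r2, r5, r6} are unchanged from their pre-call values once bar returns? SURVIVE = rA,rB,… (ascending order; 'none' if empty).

prologue: push r2 → mem[0xad]=0xd2, sp=0xad
prologue: push r4 → mem[0xac]=0xcc, sp=0xac
body[0] mov  r6, r2 → r6=0xd2
body[1] add  r2, r6, #61 → r2=0x0f
body[2] mov  r0, #0xa0 → r0=0xa0
body[3] add  r4, r2, #45 → r4=0x3c
body[4] mov  r5, r3 → r5=0xbb
body[5] sub  r2, r6, r3 → r2=0x17
epilogue: pop r4=0xcc, sp=0xad
epilogue: pop r2=0xd2, sp=0xae
r1: caller-saved, written=False
r2: callee-saved, written=True
r5: caller-saved, written=True
r6: caller-saved, written=True

SURVIVE = r1,r2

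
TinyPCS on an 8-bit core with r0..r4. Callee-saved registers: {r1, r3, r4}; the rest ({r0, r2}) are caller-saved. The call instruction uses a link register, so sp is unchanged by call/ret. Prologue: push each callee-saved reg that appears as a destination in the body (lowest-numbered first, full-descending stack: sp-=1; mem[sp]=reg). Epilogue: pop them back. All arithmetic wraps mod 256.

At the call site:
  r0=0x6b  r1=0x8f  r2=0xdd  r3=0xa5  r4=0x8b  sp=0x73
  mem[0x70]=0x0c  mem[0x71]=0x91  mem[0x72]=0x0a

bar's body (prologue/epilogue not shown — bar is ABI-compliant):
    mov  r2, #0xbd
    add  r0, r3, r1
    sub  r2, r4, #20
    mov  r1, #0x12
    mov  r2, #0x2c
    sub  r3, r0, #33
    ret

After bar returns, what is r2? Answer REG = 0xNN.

prologue: push r1 → mem[0x72]=0x8f, sp=0x72
prologue: push r3 → mem[0x71]=0xa5, sp=0x71
body[0] mov  r2, #0xbd → r2=0xbd
body[1] add  r0, r3, r1 → r0=0x34
body[2] sub  r2, r4, #20 → r2=0x77
body[3] mov  r1, #0x12 → r1=0x12
body[4] mov  r2, #0x2c → r2=0x2c
body[5] sub  r3, r0, #33 → r3=0x13
epilogue: pop r3=0xa5, sp=0x72
epilogue: pop r1=0x8f, sp=0x73
r2 is caller-saved → body value

REG = 0x2c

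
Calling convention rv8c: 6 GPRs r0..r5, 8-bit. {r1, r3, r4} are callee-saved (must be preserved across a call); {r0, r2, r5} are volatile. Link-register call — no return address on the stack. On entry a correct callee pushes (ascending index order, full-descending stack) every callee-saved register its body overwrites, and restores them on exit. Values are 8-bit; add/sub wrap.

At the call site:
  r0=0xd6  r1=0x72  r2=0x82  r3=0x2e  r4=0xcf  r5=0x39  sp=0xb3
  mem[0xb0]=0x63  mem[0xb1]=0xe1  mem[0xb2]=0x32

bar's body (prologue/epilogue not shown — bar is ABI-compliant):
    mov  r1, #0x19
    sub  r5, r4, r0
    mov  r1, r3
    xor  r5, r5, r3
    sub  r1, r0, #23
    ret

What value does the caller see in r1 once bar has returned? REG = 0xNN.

prologue: push r1 -> mem[0xb2]=0x72, sp=0xb2
body[0] mov  r1, #0x19 -> r1=0x19
body[1] sub  r5, r4, r0 -> r5=0xf9
body[2] mov  r1, r3 -> r1=0x2e
body[3] xor  r5, r5, r3 -> r5=0xd7
body[4] sub  r1, r0, #23 -> r1=0xbf
epilogue: pop r1=0x72, sp=0xb3
r1 is callee-saved -> restored

REG = 0x72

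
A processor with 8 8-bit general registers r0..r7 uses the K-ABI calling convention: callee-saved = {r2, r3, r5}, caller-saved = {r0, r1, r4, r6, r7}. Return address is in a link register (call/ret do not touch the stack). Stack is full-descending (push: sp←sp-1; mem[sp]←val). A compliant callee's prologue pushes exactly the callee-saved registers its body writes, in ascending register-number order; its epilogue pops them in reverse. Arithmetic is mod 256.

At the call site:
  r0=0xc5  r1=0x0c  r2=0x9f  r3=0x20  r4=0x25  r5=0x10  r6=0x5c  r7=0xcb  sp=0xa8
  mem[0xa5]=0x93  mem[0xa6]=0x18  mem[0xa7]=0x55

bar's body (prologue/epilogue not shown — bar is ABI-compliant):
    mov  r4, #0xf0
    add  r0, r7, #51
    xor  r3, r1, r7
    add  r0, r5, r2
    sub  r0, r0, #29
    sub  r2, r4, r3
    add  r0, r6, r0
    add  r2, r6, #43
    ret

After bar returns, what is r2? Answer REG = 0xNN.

prologue: push r2 -> mem[0xa7]=0x9f, sp=0xa7
prologue: push r3 -> mem[0xa6]=0x20, sp=0xa6
body[0] mov  r4, #0xf0 -> r4=0xf0
body[1] add  r0, r7, #51 -> r0=0xfe
body[2] xor  r3, r1, r7 -> r3=0xc7
body[3] add  r0, r5, r2 -> r0=0xaf
body[4] sub  r0, r0, #29 -> r0=0x92
body[5] sub  r2, r4, r3 -> r2=0x29
body[6] add  r0, r6, r0 -> r0=0xee
body[7] add  r2, r6, #43 -> r2=0x87
epilogue: pop r3=0x20, sp=0xa7
epilogue: pop r2=0x9f, sp=0xa8
r2 is callee-saved -> restored

REG = 0x9f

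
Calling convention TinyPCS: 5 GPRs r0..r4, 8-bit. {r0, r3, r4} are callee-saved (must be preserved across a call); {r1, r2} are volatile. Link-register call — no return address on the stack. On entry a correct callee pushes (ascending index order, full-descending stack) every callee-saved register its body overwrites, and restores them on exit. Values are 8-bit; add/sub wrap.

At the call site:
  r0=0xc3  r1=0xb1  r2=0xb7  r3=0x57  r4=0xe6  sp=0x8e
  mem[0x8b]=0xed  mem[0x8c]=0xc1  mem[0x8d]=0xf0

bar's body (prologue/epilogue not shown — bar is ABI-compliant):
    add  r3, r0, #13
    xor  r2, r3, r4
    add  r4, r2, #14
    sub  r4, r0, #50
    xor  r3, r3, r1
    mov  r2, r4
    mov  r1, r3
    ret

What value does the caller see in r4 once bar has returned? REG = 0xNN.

prologue: push r3 → mem[0x8d]=0x57, sp=0x8d
prologue: push r4 → mem[0x8c]=0xe6, sp=0x8c
body[0] add  r3, r0, #13 → r3=0xd0
body[1] xor  r2, r3, r4 → r2=0x36
body[2] add  r4, r2, #14 → r4=0x44
body[3] sub  r4, r0, #50 → r4=0x91
body[4] xor  r3, r3, r1 → r3=0x61
body[5] mov  r2, r4 → r2=0x91
body[6] mov  r1, r3 → r1=0x61
epilogue: pop r4=0xe6, sp=0x8d
epilogue: pop r3=0x57, sp=0x8e
r4 is callee-saved → restored

REG = 0xe6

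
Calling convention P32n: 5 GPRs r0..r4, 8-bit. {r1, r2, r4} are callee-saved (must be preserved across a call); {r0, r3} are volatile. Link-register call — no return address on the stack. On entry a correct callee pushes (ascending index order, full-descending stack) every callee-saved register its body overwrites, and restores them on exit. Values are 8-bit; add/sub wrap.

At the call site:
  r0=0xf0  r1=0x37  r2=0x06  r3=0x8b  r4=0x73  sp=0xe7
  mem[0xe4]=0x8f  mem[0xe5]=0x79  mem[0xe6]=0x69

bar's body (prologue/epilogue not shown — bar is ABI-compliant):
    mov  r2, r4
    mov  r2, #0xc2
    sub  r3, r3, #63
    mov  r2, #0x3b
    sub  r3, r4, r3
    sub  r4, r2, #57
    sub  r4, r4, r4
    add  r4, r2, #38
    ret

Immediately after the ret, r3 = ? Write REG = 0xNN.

REG = 0x27

prologue: push r2 → mem[0xe6]=0x06, sp=0xe6
prologue: push r4 → mem[0xe5]=0x73, sp=0xe5
body[0] mov  r2, r4 → r2=0x73
body[1] mov  r2, #0xc2 → r2=0xc2
body[2] sub  r3, r3, #63 → r3=0x4c
body[3] mov  r2, #0x3b → r2=0x3b
body[4] sub  r3, r4, r3 → r3=0x27
body[5] sub  r4, r2, #57 → r4=0x02
body[6] sub  r4, r4, r4 → r4=0x00
body[7] add  r4, r2, #38 → r4=0x61
epilogue: pop r4=0x73, sp=0xe6
epilogue: pop r2=0x06, sp=0xe7
r3 is caller-saved → body value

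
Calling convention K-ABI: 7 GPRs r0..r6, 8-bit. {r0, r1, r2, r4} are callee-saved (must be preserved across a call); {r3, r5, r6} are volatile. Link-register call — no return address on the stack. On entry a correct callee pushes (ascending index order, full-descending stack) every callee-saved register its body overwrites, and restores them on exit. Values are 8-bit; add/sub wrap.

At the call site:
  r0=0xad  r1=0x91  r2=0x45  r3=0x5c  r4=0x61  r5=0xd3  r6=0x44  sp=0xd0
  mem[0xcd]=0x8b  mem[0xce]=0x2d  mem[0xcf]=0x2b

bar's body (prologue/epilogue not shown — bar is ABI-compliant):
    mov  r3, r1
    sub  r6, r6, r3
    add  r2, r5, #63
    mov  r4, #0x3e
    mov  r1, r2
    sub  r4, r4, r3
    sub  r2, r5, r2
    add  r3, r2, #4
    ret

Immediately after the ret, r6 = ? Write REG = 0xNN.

REG = 0xb3

prologue: push r1 → mem[0xcf]=0x91, sp=0xcf
prologue: push r2 → mem[0xce]=0x45, sp=0xce
prologue: push r4 → mem[0xcd]=0x61, sp=0xcd
body[0] mov  r3, r1 → r3=0x91
body[1] sub  r6, r6, r3 → r6=0xb3
body[2] add  r2, r5, #63 → r2=0x12
body[3] mov  r4, #0x3e → r4=0x3e
body[4] mov  r1, r2 → r1=0x12
body[5] sub  r4, r4, r3 → r4=0xad
body[6] sub  r2, r5, r2 → r2=0xc1
body[7] add  r3, r2, #4 → r3=0xc5
epilogue: pop r4=0x61, sp=0xce
epilogue: pop r2=0x45, sp=0xcf
epilogue: pop r1=0x91, sp=0xd0
r6 is caller-saved → body value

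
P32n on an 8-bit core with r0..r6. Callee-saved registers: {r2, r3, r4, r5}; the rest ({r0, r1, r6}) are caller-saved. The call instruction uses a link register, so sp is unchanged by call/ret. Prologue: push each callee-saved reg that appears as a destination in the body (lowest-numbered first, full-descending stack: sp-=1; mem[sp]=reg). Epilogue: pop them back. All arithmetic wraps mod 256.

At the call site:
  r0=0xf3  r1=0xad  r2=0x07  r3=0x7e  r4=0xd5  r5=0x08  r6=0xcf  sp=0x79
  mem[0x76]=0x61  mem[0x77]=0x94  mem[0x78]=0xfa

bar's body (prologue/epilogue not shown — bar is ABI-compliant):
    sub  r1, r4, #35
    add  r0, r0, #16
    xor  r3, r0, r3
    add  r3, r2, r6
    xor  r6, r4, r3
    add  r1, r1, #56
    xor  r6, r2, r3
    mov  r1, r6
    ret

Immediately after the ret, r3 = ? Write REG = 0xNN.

REG = 0x7e

prologue: push r3 -> mem[0x78]=0x7e, sp=0x78
body[0] sub  r1, r4, #35 -> r1=0xb2
body[1] add  r0, r0, #16 -> r0=0x03
body[2] xor  r3, r0, r3 -> r3=0x7d
body[3] add  r3, r2, r6 -> r3=0xd6
body[4] xor  r6, r4, r3 -> r6=0x03
body[5] add  r1, r1, #56 -> r1=0xea
body[6] xor  r6, r2, r3 -> r6=0xd1
body[7] mov  r1, r6 -> r1=0xd1
epilogue: pop r3=0x7e, sp=0x79
r3 is callee-saved -> restored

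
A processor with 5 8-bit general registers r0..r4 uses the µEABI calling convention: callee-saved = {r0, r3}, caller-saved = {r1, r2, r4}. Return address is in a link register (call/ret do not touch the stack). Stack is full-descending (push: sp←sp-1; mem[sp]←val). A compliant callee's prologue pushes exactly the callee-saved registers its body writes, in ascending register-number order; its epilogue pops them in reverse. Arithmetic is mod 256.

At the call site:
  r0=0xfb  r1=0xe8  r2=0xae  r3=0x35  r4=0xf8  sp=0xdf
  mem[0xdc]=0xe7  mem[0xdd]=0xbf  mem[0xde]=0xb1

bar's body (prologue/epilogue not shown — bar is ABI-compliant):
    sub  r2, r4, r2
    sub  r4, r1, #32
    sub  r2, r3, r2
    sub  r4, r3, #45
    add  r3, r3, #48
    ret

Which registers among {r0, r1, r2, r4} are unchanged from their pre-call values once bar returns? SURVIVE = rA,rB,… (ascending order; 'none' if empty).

SURVIVE = r0,r1

prologue: push r3 -> mem[0xde]=0x35, sp=0xde
body[0] sub  r2, r4, r2 -> r2=0x4a
body[1] sub  r4, r1, #32 -> r4=0xc8
body[2] sub  r2, r3, r2 -> r2=0xeb
body[3] sub  r4, r3, #45 -> r4=0x08
body[4] add  r3, r3, #48 -> r3=0x65
epilogue: pop r3=0x35, sp=0xdf
r0: callee-saved, written=False
r1: caller-saved, written=False
r2: caller-saved, written=True
r4: caller-saved, written=True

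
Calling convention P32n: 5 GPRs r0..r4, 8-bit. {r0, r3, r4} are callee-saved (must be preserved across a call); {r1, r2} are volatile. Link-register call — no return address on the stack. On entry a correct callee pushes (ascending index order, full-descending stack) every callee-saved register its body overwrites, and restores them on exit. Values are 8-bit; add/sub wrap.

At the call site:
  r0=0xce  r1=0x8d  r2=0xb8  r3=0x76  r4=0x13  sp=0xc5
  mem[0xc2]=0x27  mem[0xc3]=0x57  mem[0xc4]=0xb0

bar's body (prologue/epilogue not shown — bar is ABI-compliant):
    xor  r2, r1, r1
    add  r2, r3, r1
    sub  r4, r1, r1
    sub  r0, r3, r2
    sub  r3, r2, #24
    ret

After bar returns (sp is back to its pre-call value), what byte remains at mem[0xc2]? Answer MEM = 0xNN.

MEM = 0x13

prologue: push r0 → mem[0xc4]=0xce, sp=0xc4
prologue: push r3 → mem[0xc3]=0x76, sp=0xc3
prologue: push r4 → mem[0xc2]=0x13, sp=0xc2
body[0] xor  r2, r1, r1 → r2=0x00
body[1] add  r2, r3, r1 → r2=0x03
body[2] sub  r4, r1, r1 → r4=0x00
body[3] sub  r0, r3, r2 → r0=0x73
body[4] sub  r3, r2, #24 → r3=0xeb
epilogue: pop r4=0x13, sp=0xc3
epilogue: pop r3=0x76, sp=0xc4
epilogue: pop r0=0xce, sp=0xc5
prologue pushed ['r0', 'r3', 'r4'] at ['0xc4', '0xc3', '0xc2']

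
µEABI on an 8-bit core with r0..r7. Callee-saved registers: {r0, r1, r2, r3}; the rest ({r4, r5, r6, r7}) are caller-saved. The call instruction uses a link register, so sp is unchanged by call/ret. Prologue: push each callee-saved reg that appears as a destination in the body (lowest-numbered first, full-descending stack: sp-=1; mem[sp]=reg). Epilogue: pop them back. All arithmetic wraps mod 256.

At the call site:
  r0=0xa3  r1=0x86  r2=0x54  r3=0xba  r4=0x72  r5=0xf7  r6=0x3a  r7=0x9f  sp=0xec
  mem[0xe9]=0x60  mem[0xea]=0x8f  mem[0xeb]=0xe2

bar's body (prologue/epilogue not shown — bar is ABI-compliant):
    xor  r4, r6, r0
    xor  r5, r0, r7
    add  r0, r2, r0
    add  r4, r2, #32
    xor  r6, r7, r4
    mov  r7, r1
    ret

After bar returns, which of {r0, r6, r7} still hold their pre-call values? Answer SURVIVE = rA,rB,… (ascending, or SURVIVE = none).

SURVIVE = r0

prologue: push r0 → mem[0xeb]=0xa3, sp=0xeb
body[0] xor  r4, r6, r0 → r4=0x99
body[1] xor  r5, r0, r7 → r5=0x3c
body[2] add  r0, r2, r0 → r0=0xf7
body[3] add  r4, r2, #32 → r4=0x74
body[4] xor  r6, r7, r4 → r6=0xeb
body[5] mov  r7, r1 → r7=0x86
epilogue: pop r0=0xa3, sp=0xec
r0: callee-saved, written=True
r6: caller-saved, written=True
r7: caller-saved, written=True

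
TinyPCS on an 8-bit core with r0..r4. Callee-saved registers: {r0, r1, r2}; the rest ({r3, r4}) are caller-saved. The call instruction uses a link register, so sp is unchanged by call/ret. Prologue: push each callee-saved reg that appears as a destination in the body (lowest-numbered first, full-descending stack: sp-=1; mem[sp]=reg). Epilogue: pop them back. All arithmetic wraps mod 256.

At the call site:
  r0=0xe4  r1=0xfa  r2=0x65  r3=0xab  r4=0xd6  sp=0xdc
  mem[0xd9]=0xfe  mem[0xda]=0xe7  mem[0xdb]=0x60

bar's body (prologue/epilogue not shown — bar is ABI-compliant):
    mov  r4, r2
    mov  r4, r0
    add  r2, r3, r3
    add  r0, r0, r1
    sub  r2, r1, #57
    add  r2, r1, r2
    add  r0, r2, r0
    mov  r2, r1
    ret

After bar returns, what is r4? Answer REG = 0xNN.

REG = 0xe4

prologue: push r0 → mem[0xdb]=0xe4, sp=0xdb
prologue: push r2 → mem[0xda]=0x65, sp=0xda
body[0] mov  r4, r2 → r4=0x65
body[1] mov  r4, r0 → r4=0xe4
body[2] add  r2, r3, r3 → r2=0x56
body[3] add  r0, r0, r1 → r0=0xde
body[4] sub  r2, r1, #57 → r2=0xc1
body[5] add  r2, r1, r2 → r2=0xbb
body[6] add  r0, r2, r0 → r0=0x99
body[7] mov  r2, r1 → r2=0xfa
epilogue: pop r2=0x65, sp=0xdb
epilogue: pop r0=0xe4, sp=0xdc
r4 is caller-saved → body value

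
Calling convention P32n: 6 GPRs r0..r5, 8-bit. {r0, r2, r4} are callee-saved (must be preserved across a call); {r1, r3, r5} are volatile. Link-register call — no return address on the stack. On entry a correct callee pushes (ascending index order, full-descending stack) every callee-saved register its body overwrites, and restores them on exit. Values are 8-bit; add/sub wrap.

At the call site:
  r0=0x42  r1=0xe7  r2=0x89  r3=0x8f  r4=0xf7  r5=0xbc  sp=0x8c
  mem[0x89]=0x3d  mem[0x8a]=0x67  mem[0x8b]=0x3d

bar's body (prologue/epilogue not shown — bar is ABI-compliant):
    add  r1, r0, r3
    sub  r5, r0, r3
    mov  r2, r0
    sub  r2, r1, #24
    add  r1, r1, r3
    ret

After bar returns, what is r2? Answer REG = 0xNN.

prologue: push r2 -> mem[0x8b]=0x89, sp=0x8b
body[0] add  r1, r0, r3 -> r1=0xd1
body[1] sub  r5, r0, r3 -> r5=0xb3
body[2] mov  r2, r0 -> r2=0x42
body[3] sub  r2, r1, #24 -> r2=0xb9
body[4] add  r1, r1, r3 -> r1=0x60
epilogue: pop r2=0x89, sp=0x8c
r2 is callee-saved -> restored

REG = 0x89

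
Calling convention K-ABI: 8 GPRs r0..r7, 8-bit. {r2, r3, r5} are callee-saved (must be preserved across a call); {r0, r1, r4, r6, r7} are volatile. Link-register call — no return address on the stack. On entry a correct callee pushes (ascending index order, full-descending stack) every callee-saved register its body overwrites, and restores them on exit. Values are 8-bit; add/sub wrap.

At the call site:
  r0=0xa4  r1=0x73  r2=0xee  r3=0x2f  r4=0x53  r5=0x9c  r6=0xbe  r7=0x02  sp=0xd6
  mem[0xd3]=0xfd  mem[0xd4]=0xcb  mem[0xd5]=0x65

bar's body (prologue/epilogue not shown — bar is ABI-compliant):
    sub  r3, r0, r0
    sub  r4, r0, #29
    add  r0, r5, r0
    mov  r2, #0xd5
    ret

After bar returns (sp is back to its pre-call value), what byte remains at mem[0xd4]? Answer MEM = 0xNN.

prologue: push r2 -> mem[0xd5]=0xee, sp=0xd5
prologue: push r3 -> mem[0xd4]=0x2f, sp=0xd4
body[0] sub  r3, r0, r0 -> r3=0x00
body[1] sub  r4, r0, #29 -> r4=0x87
body[2] add  r0, r5, r0 -> r0=0x40
body[3] mov  r2, #0xd5 -> r2=0xd5
epilogue: pop r3=0x2f, sp=0xd5
epilogue: pop r2=0xee, sp=0xd6
prologue pushed ['r2', 'r3'] at ['0xd5', '0xd4']

MEM = 0x2f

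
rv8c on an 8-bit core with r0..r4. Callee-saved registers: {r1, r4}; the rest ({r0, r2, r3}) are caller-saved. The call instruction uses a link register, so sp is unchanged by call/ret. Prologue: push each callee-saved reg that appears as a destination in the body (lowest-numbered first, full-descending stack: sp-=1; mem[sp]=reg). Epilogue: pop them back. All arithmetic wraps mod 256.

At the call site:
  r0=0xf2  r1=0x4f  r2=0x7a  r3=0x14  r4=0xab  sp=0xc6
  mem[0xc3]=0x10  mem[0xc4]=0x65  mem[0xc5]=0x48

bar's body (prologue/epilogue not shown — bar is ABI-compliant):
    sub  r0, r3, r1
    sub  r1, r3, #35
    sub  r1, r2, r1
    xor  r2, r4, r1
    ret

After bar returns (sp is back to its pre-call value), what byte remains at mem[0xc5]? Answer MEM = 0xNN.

MEM = 0x4f

prologue: push r1 → mem[0xc5]=0x4f, sp=0xc5
body[0] sub  r0, r3, r1 → r0=0xc5
body[1] sub  r1, r3, #35 → r1=0xf1
body[2] sub  r1, r2, r1 → r1=0x89
body[3] xor  r2, r4, r1 → r2=0x22
epilogue: pop r1=0x4f, sp=0xc6
prologue pushed ['r1'] at ['0xc5']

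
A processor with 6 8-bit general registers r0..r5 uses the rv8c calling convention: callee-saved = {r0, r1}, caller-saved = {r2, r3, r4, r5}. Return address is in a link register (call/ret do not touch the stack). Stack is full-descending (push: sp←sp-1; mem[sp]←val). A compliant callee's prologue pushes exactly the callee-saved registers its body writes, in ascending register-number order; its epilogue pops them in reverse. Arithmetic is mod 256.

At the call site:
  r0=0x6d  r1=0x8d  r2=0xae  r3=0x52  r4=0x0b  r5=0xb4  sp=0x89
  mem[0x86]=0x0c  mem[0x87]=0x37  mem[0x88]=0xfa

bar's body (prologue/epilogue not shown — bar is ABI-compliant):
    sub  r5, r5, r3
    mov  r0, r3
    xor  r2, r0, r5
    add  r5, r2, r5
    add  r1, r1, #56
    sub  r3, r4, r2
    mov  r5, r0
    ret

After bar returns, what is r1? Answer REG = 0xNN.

REG = 0x8d

prologue: push r0 → mem[0x88]=0x6d, sp=0x88
prologue: push r1 → mem[0x87]=0x8d, sp=0x87
body[0] sub  r5, r5, r3 → r5=0x62
body[1] mov  r0, r3 → r0=0x52
body[2] xor  r2, r0, r5 → r2=0x30
body[3] add  r5, r2, r5 → r5=0x92
body[4] add  r1, r1, #56 → r1=0xc5
body[5] sub  r3, r4, r2 → r3=0xdb
body[6] mov  r5, r0 → r5=0x52
epilogue: pop r1=0x8d, sp=0x88
epilogue: pop r0=0x6d, sp=0x89
r1 is callee-saved → restored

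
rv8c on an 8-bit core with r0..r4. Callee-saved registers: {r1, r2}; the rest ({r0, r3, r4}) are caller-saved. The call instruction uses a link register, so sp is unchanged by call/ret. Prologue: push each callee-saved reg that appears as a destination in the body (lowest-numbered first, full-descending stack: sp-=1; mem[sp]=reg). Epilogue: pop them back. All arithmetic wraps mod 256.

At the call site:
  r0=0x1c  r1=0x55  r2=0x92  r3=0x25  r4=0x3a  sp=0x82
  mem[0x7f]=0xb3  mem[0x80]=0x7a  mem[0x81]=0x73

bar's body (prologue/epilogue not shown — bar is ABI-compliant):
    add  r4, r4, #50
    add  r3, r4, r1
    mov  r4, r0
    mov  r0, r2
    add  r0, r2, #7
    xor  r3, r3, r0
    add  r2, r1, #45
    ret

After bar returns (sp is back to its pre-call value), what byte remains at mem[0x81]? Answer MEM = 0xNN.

MEM = 0x92

prologue: push r2 -> mem[0x81]=0x92, sp=0x81
body[0] add  r4, r4, #50 -> r4=0x6c
body[1] add  r3, r4, r1 -> r3=0xc1
body[2] mov  r4, r0 -> r4=0x1c
body[3] mov  r0, r2 -> r0=0x92
body[4] add  r0, r2, #7 -> r0=0x99
body[5] xor  r3, r3, r0 -> r3=0x58
body[6] add  r2, r1, #45 -> r2=0x82
epilogue: pop r2=0x92, sp=0x82
prologue pushed ['r2'] at ['0x81']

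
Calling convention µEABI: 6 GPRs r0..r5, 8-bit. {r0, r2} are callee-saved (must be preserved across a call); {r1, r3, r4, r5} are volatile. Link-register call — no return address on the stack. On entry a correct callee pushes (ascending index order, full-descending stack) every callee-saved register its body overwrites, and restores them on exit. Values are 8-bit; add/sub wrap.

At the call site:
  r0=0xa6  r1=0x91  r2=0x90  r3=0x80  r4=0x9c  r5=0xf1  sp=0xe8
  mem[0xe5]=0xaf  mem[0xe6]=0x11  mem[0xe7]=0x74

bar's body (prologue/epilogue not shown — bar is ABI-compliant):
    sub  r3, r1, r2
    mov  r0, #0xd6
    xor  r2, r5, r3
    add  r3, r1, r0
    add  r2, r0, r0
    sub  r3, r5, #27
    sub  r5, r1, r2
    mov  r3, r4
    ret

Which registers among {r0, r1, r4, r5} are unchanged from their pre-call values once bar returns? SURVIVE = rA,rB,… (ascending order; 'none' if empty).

SURVIVE = r0,r1,r4

prologue: push r0 → mem[0xe7]=0xa6, sp=0xe7
prologue: push r2 → mem[0xe6]=0x90, sp=0xe6
body[0] sub  r3, r1, r2 → r3=0x01
body[1] mov  r0, #0xd6 → r0=0xd6
body[2] xor  r2, r5, r3 → r2=0xf0
body[3] add  r3, r1, r0 → r3=0x67
body[4] add  r2, r0, r0 → r2=0xac
body[5] sub  r3, r5, #27 → r3=0xd6
body[6] sub  r5, r1, r2 → r5=0xe5
body[7] mov  r3, r4 → r3=0x9c
epilogue: pop r2=0x90, sp=0xe7
epilogue: pop r0=0xa6, sp=0xe8
r0: callee-saved, written=True
r1: caller-saved, written=False
r4: caller-saved, written=False
r5: caller-saved, written=True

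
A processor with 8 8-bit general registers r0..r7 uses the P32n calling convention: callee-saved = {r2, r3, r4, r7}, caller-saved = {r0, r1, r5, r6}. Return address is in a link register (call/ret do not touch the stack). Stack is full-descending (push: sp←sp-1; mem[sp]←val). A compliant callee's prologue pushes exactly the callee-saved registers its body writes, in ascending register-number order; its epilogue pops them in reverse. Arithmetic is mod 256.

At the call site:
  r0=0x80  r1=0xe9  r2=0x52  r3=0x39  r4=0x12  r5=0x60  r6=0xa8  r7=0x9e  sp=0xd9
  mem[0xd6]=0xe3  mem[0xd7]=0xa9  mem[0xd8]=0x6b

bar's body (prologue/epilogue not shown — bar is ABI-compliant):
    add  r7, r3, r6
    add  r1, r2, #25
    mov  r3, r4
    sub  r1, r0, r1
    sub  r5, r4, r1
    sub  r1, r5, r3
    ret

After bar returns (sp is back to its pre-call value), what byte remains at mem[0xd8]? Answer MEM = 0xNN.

MEM = 0x39

prologue: push r3 → mem[0xd8]=0x39, sp=0xd8
prologue: push r7 → mem[0xd7]=0x9e, sp=0xd7
body[0] add  r7, r3, r6 → r7=0xe1
body[1] add  r1, r2, #25 → r1=0x6b
body[2] mov  r3, r4 → r3=0x12
body[3] sub  r1, r0, r1 → r1=0x15
body[4] sub  r5, r4, r1 → r5=0xfd
body[5] sub  r1, r5, r3 → r1=0xeb
epilogue: pop r7=0x9e, sp=0xd8
epilogue: pop r3=0x39, sp=0xd9
prologue pushed ['r3', 'r7'] at ['0xd8', '0xd7']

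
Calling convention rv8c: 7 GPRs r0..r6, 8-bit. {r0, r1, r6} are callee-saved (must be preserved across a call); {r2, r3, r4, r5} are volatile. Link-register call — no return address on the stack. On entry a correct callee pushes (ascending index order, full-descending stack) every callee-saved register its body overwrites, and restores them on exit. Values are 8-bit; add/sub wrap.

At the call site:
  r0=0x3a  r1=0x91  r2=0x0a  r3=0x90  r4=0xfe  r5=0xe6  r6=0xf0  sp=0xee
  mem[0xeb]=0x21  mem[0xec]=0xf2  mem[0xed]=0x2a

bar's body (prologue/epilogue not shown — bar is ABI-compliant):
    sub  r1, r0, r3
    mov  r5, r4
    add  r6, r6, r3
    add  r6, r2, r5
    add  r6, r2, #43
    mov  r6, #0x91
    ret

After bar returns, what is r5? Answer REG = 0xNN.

prologue: push r1 → mem[0xed]=0x91, sp=0xed
prologue: push r6 → mem[0xec]=0xf0, sp=0xec
body[0] sub  r1, r0, r3 → r1=0xaa
body[1] mov  r5, r4 → r5=0xfe
body[2] add  r6, r6, r3 → r6=0x80
body[3] add  r6, r2, r5 → r6=0x08
body[4] add  r6, r2, #43 → r6=0x35
body[5] mov  r6, #0x91 → r6=0x91
epilogue: pop r6=0xf0, sp=0xed
epilogue: pop r1=0x91, sp=0xee
r5 is caller-saved → body value

REG = 0xfe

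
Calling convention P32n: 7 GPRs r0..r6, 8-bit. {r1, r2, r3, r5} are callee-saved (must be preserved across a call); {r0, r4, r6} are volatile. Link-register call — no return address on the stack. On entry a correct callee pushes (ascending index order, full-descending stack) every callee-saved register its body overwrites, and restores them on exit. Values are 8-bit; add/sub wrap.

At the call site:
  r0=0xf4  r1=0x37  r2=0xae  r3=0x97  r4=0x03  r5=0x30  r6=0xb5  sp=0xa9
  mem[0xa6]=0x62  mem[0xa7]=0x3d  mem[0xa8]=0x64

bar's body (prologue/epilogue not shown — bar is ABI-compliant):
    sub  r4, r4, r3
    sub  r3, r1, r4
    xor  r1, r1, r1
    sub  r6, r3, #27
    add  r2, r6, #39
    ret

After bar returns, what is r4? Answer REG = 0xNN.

prologue: push r1 → mem[0xa8]=0x37, sp=0xa8
prologue: push r2 → mem[0xa7]=0xae, sp=0xa7
prologue: push r3 → mem[0xa6]=0x97, sp=0xa6
body[0] sub  r4, r4, r3 → r4=0x6c
body[1] sub  r3, r1, r4 → r3=0xcb
body[2] xor  r1, r1, r1 → r1=0x00
body[3] sub  r6, r3, #27 → r6=0xb0
body[4] add  r2, r6, #39 → r2=0xd7
epilogue: pop r3=0x97, sp=0xa7
epilogue: pop r2=0xae, sp=0xa8
epilogue: pop r1=0x37, sp=0xa9
r4 is caller-saved → body value

REG = 0x6c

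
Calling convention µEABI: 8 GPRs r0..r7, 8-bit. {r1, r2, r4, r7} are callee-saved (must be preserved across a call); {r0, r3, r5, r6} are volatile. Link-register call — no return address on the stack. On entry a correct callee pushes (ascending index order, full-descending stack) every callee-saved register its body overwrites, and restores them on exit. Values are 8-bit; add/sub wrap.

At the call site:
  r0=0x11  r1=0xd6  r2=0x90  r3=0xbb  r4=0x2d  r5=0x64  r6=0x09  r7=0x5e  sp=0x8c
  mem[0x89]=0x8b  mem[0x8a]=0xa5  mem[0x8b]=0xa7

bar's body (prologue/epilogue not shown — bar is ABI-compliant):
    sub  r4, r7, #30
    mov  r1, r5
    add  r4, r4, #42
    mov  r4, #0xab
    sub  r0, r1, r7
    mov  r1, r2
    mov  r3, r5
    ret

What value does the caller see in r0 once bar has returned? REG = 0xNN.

REG = 0x06

prologue: push r1 → mem[0x8b]=0xd6, sp=0x8b
prologue: push r4 → mem[0x8a]=0x2d, sp=0x8a
body[0] sub  r4, r7, #30 → r4=0x40
body[1] mov  r1, r5 → r1=0x64
body[2] add  r4, r4, #42 → r4=0x6a
body[3] mov  r4, #0xab → r4=0xab
body[4] sub  r0, r1, r7 → r0=0x06
body[5] mov  r1, r2 → r1=0x90
body[6] mov  r3, r5 → r3=0x64
epilogue: pop r4=0x2d, sp=0x8b
epilogue: pop r1=0xd6, sp=0x8c
r0 is caller-saved → body value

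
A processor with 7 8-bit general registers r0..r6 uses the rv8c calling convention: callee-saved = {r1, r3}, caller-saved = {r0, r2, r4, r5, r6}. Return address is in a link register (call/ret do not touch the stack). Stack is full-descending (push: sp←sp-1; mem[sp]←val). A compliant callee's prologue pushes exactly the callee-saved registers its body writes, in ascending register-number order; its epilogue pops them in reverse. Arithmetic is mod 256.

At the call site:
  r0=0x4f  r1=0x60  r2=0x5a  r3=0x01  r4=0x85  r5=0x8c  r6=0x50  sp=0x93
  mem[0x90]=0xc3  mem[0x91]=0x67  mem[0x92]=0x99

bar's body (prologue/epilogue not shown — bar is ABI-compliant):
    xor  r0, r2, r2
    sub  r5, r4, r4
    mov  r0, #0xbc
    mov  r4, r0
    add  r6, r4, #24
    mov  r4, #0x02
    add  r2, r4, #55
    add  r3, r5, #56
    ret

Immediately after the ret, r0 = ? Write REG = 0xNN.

prologue: push r3 → mem[0x92]=0x01, sp=0x92
body[0] xor  r0, r2, r2 → r0=0x00
body[1] sub  r5, r4, r4 → r5=0x00
body[2] mov  r0, #0xbc → r0=0xbc
body[3] mov  r4, r0 → r4=0xbc
body[4] add  r6, r4, #24 → r6=0xd4
body[5] mov  r4, #0x02 → r4=0x02
body[6] add  r2, r4, #55 → r2=0x39
body[7] add  r3, r5, #56 → r3=0x38
epilogue: pop r3=0x01, sp=0x93
r0 is caller-saved → body value

REG = 0xbc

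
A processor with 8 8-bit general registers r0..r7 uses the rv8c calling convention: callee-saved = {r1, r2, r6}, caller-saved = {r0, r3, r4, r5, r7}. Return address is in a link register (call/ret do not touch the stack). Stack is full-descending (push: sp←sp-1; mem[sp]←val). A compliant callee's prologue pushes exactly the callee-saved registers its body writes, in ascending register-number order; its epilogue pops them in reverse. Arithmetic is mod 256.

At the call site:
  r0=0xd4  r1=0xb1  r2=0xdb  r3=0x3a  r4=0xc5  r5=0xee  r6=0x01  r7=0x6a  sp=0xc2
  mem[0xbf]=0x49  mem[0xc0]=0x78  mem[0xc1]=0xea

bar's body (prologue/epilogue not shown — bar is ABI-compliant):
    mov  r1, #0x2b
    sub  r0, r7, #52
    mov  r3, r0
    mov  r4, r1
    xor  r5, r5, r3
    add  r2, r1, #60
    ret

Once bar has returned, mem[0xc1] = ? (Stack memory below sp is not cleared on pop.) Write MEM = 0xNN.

MEM = 0xb1

prologue: push r1 → mem[0xc1]=0xb1, sp=0xc1
prologue: push r2 → mem[0xc0]=0xdb, sp=0xc0
body[0] mov  r1, #0x2b → r1=0x2b
body[1] sub  r0, r7, #52 → r0=0x36
body[2] mov  r3, r0 → r3=0x36
body[3] mov  r4, r1 → r4=0x2b
body[4] xor  r5, r5, r3 → r5=0xd8
body[5] add  r2, r1, #60 → r2=0x67
epilogue: pop r2=0xdb, sp=0xc1
epilogue: pop r1=0xb1, sp=0xc2
prologue pushed ['r1', 'r2'] at ['0xc1', '0xc0']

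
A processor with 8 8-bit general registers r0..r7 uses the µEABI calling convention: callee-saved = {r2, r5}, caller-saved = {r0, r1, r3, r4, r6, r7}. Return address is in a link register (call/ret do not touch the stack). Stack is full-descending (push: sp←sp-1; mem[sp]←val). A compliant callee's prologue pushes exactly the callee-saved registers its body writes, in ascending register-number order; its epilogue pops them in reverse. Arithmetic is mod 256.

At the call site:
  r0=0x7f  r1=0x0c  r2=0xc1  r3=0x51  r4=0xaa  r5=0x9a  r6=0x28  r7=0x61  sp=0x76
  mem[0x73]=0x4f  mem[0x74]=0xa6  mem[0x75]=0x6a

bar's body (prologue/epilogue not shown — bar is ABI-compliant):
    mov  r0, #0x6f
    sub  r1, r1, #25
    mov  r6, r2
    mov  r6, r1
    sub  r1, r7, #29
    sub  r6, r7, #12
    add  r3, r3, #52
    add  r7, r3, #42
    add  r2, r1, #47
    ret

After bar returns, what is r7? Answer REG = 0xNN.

REG = 0xaf

prologue: push r2 -> mem[0x75]=0xc1, sp=0x75
body[0] mov  r0, #0x6f -> r0=0x6f
body[1] sub  r1, r1, #25 -> r1=0xf3
body[2] mov  r6, r2 -> r6=0xc1
body[3] mov  r6, r1 -> r6=0xf3
body[4] sub  r1, r7, #29 -> r1=0x44
body[5] sub  r6, r7, #12 -> r6=0x55
body[6] add  r3, r3, #52 -> r3=0x85
body[7] add  r7, r3, #42 -> r7=0xaf
body[8] add  r2, r1, #47 -> r2=0x73
epilogue: pop r2=0xc1, sp=0x76
r7 is caller-saved -> body value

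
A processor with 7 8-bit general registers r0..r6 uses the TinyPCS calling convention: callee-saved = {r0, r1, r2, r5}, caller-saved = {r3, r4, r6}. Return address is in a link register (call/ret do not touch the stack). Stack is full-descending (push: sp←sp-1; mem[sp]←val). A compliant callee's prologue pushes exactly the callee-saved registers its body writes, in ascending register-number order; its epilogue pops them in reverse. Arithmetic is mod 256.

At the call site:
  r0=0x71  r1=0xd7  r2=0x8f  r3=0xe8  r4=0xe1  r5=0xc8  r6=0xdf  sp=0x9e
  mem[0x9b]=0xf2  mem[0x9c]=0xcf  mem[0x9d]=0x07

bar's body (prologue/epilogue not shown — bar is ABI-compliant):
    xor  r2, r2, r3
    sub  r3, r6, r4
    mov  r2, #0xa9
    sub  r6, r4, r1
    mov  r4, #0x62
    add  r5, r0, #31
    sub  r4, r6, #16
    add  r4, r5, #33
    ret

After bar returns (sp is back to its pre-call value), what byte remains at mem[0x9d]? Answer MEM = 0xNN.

prologue: push r2 → mem[0x9d]=0x8f, sp=0x9d
prologue: push r5 → mem[0x9c]=0xc8, sp=0x9c
body[0] xor  r2, r2, r3 → r2=0x67
body[1] sub  r3, r6, r4 → r3=0xfe
body[2] mov  r2, #0xa9 → r2=0xa9
body[3] sub  r6, r4, r1 → r6=0x0a
body[4] mov  r4, #0x62 → r4=0x62
body[5] add  r5, r0, #31 → r5=0x90
body[6] sub  r4, r6, #16 → r4=0xfa
body[7] add  r4, r5, #33 → r4=0xb1
epilogue: pop r5=0xc8, sp=0x9d
epilogue: pop r2=0x8f, sp=0x9e
prologue pushed ['r2', 'r5'] at ['0x9d', '0x9c']

MEM = 0x8f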